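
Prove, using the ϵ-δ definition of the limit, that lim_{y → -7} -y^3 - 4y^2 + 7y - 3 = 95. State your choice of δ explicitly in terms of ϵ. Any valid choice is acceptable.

Let ϵ > 0 be given. We want δ > 0 such that 0 < |y + 7| < δ implies |(-y^3 - 4y^2 + 7y - 3) − 95| < ϵ.
(-y^3 - 4y^2 + 7y - 3) − 95 = -y^3 - 4y^2 + 7y - 98 = (y + 7)(-y^2 + 3y - 14).
So |(-y^3 - 4y^2 + 7y - 3) − 95| = |y + 7|·|-y^2 + 3y - 14|.
Assume first that |y + 7| < 2, so |y| < 9. Then |-y^2 + 3y - 14| ≤ 9^2 + 3·9 + 14 = 122.
Hence |(-y^3 - 4y^2 + 7y - 3) − 95| ≤ 122|y + 7| < ϵ provided |y + 7| < ϵ/122.
Choosing δ = min(2, ϵ/122) ensures both conditions, hence |(-y^3 - 4y^2 + 7y - 3) − 95| < ϵ.

δ = min(2, ϵ/122)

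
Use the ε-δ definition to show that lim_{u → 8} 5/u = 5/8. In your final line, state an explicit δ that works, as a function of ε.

Fix ε > 0. We seek δ > 0 such that 0 < |u − 8| < δ implies |5/u − (5/8)| < ε.
|5/u − (5/8)| = 5·|8 − u|/(8·|u|) = 5|u − 8|/(8|u|).
Require δ ≤ 4 so that |u| > 8 − 4 = 4, hence 8|u| > 32.
Then |5/u − (5/8)| < 5|u − 8|/32, which is < ε when |u − 8| < (32/5)ε.
Take δ = min(4, (32/5)ε). Then 0 < |u − 8| < δ gives both |u − 8| < 4 and |u − 8| < (32/5)ε, so |5/u − (5/8)| < ε.

δ = min(4, (32/5)ε)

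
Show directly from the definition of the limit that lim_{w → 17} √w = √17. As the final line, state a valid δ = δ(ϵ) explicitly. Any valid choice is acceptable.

Fix ϵ > 0. We want δ > 0 such that 0 < |w − 17| < δ implies |√w − √17| < ϵ.
Multiplying by the conjugate, |√w − √17| = |w − 17|/(√w + √17).
Restrict δ ≤ 17 so that |w − 17| < 17 forces w > 0, and then √w + √17 > √17.
Hence |√w − √17| < |w − 17|/√17, which is < ϵ once |w − 17| < √17·ϵ.
Take δ = min(17, √17·ϵ). If 0 < |w − 17| < δ then w > 0 and |√w − √17| < |w − 17|/√17 < ϵ.

δ = min(17, √17·ϵ)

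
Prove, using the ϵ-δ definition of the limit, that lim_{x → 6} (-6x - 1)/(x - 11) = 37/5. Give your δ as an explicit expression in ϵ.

Suppose ϵ > 0. We want δ > 0 with 0 < |x − 6| < δ ⇒ |(-6x - 1)/(x - 11) − (37/5)| < ϵ.
Combining over a common denominator, (-6x - 1)/(x - 11) − (37/5) = [(-6x - 1)·(-5) − (-37)·(x - 11)] / [(-5)·(x - 11)] = 67(x − 6) / ((-5)(x - 11)).
So |(-6x - 1)/(x - 11) − (37/5)| = 67|x − 6| / (5·|x − 11|).
Restrict δ ≤ 5/2. Then |x − 6| < 5/2 gives |x − 11| = |(x − 6) + (-5)| ≥ 5 − 5/2 = 5/2.
Hence |(-6x - 1)/(x - 11) − (37/5)| < 67|x − 6|/(5·(5/2)) = (134/25)|x − 6|, which is < ϵ once |x − 6| < (25/134)ϵ.
Take δ = min(5/2, (25/134)ϵ). Then 0 < |x − 6| < δ forces both bounds, so |(-6x - 1)/(x - 11) − (37/5)| < ϵ.

δ = min(5/2, (25/134)ϵ)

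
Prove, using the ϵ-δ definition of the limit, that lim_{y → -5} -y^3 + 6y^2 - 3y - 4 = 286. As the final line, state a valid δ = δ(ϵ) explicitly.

δ = min(1, ϵ/160)

Let ϵ > 0. We want δ > 0 such that 0 < |y + 5| < δ implies |(-y^3 + 6y^2 - 3y - 4) − 286| < ϵ.
(-y^3 + 6y^2 - 3y - 4) − 286 = -y^3 + 6y^2 - 3y - 290 = (y + 5)(-y^2 + 11y - 58).
So |(-y^3 + 6y^2 - 3y - 4) − 286| = |y + 5|·|-y^2 + 11y - 58|.
Assume first that |y + 5| < 1, so |y| < 6. Then |-y^2 + 11y - 58| ≤ 6^2 + 11·6 + 58 = 160.
Hence |(-y^3 + 6y^2 - 3y - 4) − 286| ≤ 160|y + 5| < ϵ provided |y + 5| < ϵ/160.
Take δ = min(1, ϵ/160). Then 0 < |y + 5| < δ gives both |y + 5| < 1 and |y + 5| < ϵ/160, so |(-y^3 + 6y^2 - 3y - 4) − 286| < ϵ.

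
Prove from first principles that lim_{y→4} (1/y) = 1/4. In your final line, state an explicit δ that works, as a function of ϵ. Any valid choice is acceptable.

δ = min(2, 8ϵ)

Suppose ϵ > 0. We seek δ > 0 such that 0 < |y − 4| < δ implies |1/y − (1/4)| < ϵ.
|1/y − (1/4)| = |4 − y|/(4·|y|) = |y − 4|/(4|y|).
Restrict δ ≤ 2. Then |y − 4| < 2 gives |y| > 2, so 4|y| > 8.
Then |1/y − (1/4)| < |y − 4|/8, which is < ϵ when |y − 4| < 8ϵ.
Take δ = min(2, 8ϵ). Then 0 < |y − 4| < δ gives both |y − 4| < 2 and |y − 4| < 8ϵ, so |1/y − (1/4)| < ϵ.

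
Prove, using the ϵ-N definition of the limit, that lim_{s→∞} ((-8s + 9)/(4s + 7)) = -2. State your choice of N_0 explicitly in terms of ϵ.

Suppose ϵ > 0. We seek N_0 > 0 such that s > N_0 implies |(-8s + 9)/(4s + 7) + 2| < ϵ.
(-8s + 9)/(4s + 7) + 2 = (4(-8s + 9) − (-8)(4s + 7)) / (4(4s + 7)) = 92/(4(4s + 7)).
For s > 0 we have 4s + 7 > 4s, so |(-8s + 9)/(4s + 7) + 2| = 92/(4(4s + 7)) < 92/(4·4s) = (23/4)/s.
Thus |(-8s + 9)/(4s + 7) + 2| < ϵ whenever s > (23/4)/ϵ.
Take N_0 = (23/4)/ϵ. If s > N_0 then |(-8s + 9)/(4s + 7) + 2| < (23/4)/s < ϵ.

N_0 = (23/4)/ϵ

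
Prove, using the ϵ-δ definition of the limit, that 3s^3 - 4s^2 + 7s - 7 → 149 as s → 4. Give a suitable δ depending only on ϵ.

Suppose ϵ > 0. We want δ > 0 such that 0 < |s − 4| < δ implies |(3s^3 - 4s^2 + 7s - 7) − 149| < ϵ.
(3s^3 - 4s^2 + 7s - 7) − 149 = 3s^3 - 4s^2 + 7s - 156 = (s − 4)(3s^2 + 8s + 39).
So |(3s^3 - 4s^2 + 7s - 7) − 149| = |s − 4|·|3s^2 + 8s + 39|.
Assume first that |s − 4| < 1, so |s| < 5. Then |3s^2 + 8s + 39| ≤ 3·5^2 + 8·5 + 39 = 154.
Hence |(3s^3 - 4s^2 + 7s - 7) − 149| ≤ 154|s − 4| < ϵ provided |s − 4| < ϵ/154.
Take δ = min(1, ϵ/154). Then 0 < |s − 4| < δ gives both |s − 4| < 1 and |s − 4| < ϵ/154, so |(3s^3 - 4s^2 + 7s - 7) − 149| < ϵ.

δ = min(1, ϵ/154)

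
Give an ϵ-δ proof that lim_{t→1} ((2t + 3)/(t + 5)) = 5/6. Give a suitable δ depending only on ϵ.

Fix ϵ > 0. We want δ > 0 with 0 < |t − 1| < δ ⇒ |(2t + 3)/(t + 5) − (5/6)| < ϵ.
Combining over a common denominator, (2t + 3)/(t + 5) − (5/6) = [(2t + 3)·6 − 5·(t + 5)] / [6·(t + 5)] = 7(t − 1) / (6(t + 5)).
So |(2t + 3)/(t + 5) − (5/6)| = 7|t − 1| / (6·|t + 5|).
Restrict δ ≤ 3. Then |t − 1| < 3 gives |t + 5| = |(t − 1) + 6| ≥ 6 − 3 = 3.
Hence |(2t + 3)/(t + 5) − (5/6)| < 7|t − 1|/(6·3) = (7/18)|t − 1|, which is < ϵ once |t − 1| < (18/7)ϵ.
Take δ = min(3, (18/7)ϵ). Then 0 < |t − 1| < δ forces both bounds, so |(2t + 3)/(t + 5) − (5/6)| < ϵ.

δ = min(3, (18/7)ϵ)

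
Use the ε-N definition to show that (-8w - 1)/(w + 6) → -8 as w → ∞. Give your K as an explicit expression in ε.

Suppose ε > 0. We seek K > 0 such that w > K implies |(-8w - 1)/(w + 6) + 8| < ε.
(-8w - 1)/(w + 6) + 8 = ((-8w - 1) − (-8)(w + 6)) / ((w + 6)) = 47/((w + 6)).
For w > 0 we have w + 6 > w, so |(-8w - 1)/(w + 6) + 8| = 47/((w + 6)) < 47/(w) = 47/w.
Thus |(-8w - 1)/(w + 6) + 8| < ε whenever w > 47/ε.
Take K = 47/ε. If w > K then |(-8w - 1)/(w + 6) + 8| < 47/w < ε.

K = 47/ε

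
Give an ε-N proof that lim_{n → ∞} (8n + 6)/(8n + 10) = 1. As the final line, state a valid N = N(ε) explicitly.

N = (1/2)/ε

Suppose ε > 0. For n ≥ 1, |(8n + 6)/(8n + 10) − 1| = |-32|/(8(8n + 10)) = 32/(8(8n + 10)).
Since 8n + 10 ≥ 8n for n ≥ 1, this is ≤ 32/(8·8n) = (1/2)/n.
So |(8n + 6)/(8n + 10) − 1| < ε whenever n > (1/2)/ε.
Take N = (1/2)/ε. If n > N then |(8n + 6)/(8n + 10) − 1| ≤ (1/2)/n < ε.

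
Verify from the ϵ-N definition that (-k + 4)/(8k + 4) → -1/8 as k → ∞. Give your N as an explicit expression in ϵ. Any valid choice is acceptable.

N = (9/16)/ϵ

Let ϵ > 0. For k ≥ 1, |(-k + 4)/(8k + 4) + 1/8| = |36|/(8(8k + 4)) = 36/(8(8k + 4)).
Since 8k + 4 ≥ 8k for k ≥ 1, this is ≤ 36/(8·8k) = (9/16)/k.
So |(-k + 4)/(8k + 4) + 1/8| < ϵ whenever k > (9/16)/ϵ.
Take N = (9/16)/ϵ. If k > N then |(-k + 4)/(8k + 4) + 1/8| ≤ (9/16)/k < ϵ.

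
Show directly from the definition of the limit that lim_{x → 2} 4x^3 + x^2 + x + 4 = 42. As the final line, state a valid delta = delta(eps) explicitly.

Suppose eps > 0. We want delta > 0 such that 0 < |x − 2| < delta implies |(4x^3 + x^2 + x + 4) − 42| < eps.
(4x^3 + x^2 + x + 4) − 42 = 4x^3 + x^2 + x - 38 = (x − 2)(4x^2 + 9x + 19).
So |(4x^3 + x^2 + x + 4) − 42| = |x − 2|·|4x^2 + 9x + 19|.
Assume first that |x − 2| < 2, so |x| < 4. Then |4x^2 + 9x + 19| ≤ 4·4^2 + 9·4 + 19 = 119.
Hence |(4x^3 + x^2 + x + 4) − 42| ≤ 119|x − 2| < eps provided |x − 2| < eps/119.
Take delta = min(2, eps/119). Then 0 < |x − 2| < delta gives both |x − 2| < 2 and |x − 2| < eps/119, so |(4x^3 + x^2 + x + 4) − 42| < eps.

delta = min(2, eps/119)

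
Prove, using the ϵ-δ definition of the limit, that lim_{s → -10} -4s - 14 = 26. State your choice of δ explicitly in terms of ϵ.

δ = ϵ/4

Let ϵ > 0. We need δ > 0 so that 0 < |s + 10| < δ implies |(-4s - 14) − 26| < ϵ.
|(-4s - 14) − 26| = |-4s - 40| = 4|s + 10|.
So 4|s + 10| < ϵ exactly when |s + 10| < ϵ/4.
Choosing δ = ϵ/4 gives |(-4s - 14) − 26| = 4|s + 10| < ϵ whenever |s + 10| < δ.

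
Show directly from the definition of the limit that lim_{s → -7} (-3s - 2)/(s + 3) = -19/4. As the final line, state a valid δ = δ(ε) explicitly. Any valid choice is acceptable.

δ = min(2, (8/7)ε)

Suppose ε > 0. We want δ > 0 with 0 < |s + 7| < δ ⇒ |(-3s - 2)/(s + 3) + 19/4| < ε.
Combining over a common denominator, (-3s - 2)/(s + 3) + 19/4 = [(-3s - 2)·(-4) − 19·(s + 3)] / [(-4)·(s + 3)] = -7(s + 7) / ((-4)(s + 3)).
So |(-3s - 2)/(s + 3) + 19/4| = 7|s + 7| / (4·|s + 3|).
Restrict δ ≤ 2. Then |s + 7| < 2 gives |s + 3| = |(s + 7) + (-4)| ≥ 4 − 2 = 2.
Hence |(-3s - 2)/(s + 3) + 19/4| < 7|s + 7|/(4·2) = (7/8)|s + 7|, which is < ε once |s + 7| < (8/7)ε.
Take δ = min(2, (8/7)ε). Then 0 < |s + 7| < δ forces both bounds, so |(-3s - 2)/(s + 3) + 19/4| < ε.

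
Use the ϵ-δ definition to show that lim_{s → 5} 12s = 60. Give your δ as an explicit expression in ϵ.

Let ϵ > 0. We need δ > 0 so that 0 < |s − 5| < δ implies |(12s) − 60| < ϵ.
Since (12s) − 60 = 12(s − 5), we have |(12s) − 60| = 12|s − 5|.
So 12|s − 5| < ϵ exactly when |s − 5| < ϵ/12.
Take δ = ϵ/12. If 0 < |s − 5| < δ then |(12s) − 60| = 12|s − 5| < 12·(ϵ/12) = ϵ.

δ = ϵ/12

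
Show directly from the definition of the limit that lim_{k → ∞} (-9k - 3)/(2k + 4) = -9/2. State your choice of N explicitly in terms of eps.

Let eps > 0 be given. For k ≥ 1, |(-9k - 3)/(2k + 4) + 9/2| = |30|/(2(2k + 4)) = 30/(2(2k + 4)).
Since 2k + 4 ≥ 2k for k ≥ 1, this is ≤ 30/(2·2k) = (15/2)/k.
So |(-9k - 3)/(2k + 4) + 9/2| < eps whenever k > (15/2)/eps.
Take N = (15/2)/eps. If k > N then |(-9k - 3)/(2k + 4) + 9/2| ≤ (15/2)/k < eps.

N = (15/2)/eps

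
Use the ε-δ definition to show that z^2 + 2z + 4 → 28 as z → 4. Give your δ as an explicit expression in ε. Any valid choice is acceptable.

Let ε > 0. We want δ > 0 such that 0 < |z − 4| < δ implies |(z^2 + 2z + 4) − 28| < ε.
(z^2 + 2z + 4) − 28 = z^2 + 2z - 24 = (z − 4)(z + 6).
So |(z^2 + 2z + 4) − 28| = |z − 4|·|z + 6|.
Require δ ≤ 2. Then |z − 4| < 2 gives |z| < 6, and by the triangle inequality |z + 6| ≤ 6 + 6 = 12.
Hence |(z^2 + 2z + 4) − 28| ≤ 12|z − 4| < ε provided |z − 4| < ε/12.
Choosing δ = min(2, ε/12) ensures both conditions, hence |(z^2 + 2z + 4) − 28| < ε.

δ = min(2, ε/12)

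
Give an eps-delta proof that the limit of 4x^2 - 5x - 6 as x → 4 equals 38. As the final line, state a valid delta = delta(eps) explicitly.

Suppose eps > 0. We want delta > 0 such that 0 < |x − 4| < delta implies |(4x^2 - 5x - 6) − 38| < eps.
(4x^2 - 5x - 6) − 38 = 4x^2 - 5x - 44 = (x − 4)(4x + 11).
So |(4x^2 - 5x - 6) − 38| = |x − 4|·|4x + 11|.
Assume first that |x − 4| < 2, so |x| < 6. Then |4x + 11| ≤ 4·6 + 11 = 35.
Hence |(4x^2 - 5x - 6) − 38| ≤ 35|x − 4| < eps provided |x − 4| < eps/35.
Take delta = min(2, eps/35). Then 0 < |x − 4| < delta gives both |x − 4| < 2 and |x − 4| < eps/35, so |(4x^2 - 5x - 6) − 38| < eps.

delta = min(2, eps/35)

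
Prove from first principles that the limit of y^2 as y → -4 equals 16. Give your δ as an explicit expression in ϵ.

δ = min(2, ϵ/10)

Let ϵ > 0 be given. We seek δ > 0 with 0 < |y + 4| < δ ⇒ |y^2 − 16| < ϵ.
Factor: y^2 − 16 = (y + 4)(y - 4), so |y^2 − 16| = |y + 4|·|y - 4|.
Impose δ ≤ 2 so that |y| < 6; then |y - 4| ≤ 10.
Hence |y^2 − 16| ≤ 10|y + 4|, which is < ϵ once |y + 4| < ϵ/10.
Take δ = min(2, ϵ/10). If 0 < |y + 4| < δ then both bounds hold and |y^2 − 16| ≤ 10|y + 4| < 10·(ϵ/10) = ϵ.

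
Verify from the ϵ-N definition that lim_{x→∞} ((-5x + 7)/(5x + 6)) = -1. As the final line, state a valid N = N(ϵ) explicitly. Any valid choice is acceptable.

Let ϵ > 0 be given. We seek N > 0 such that x > N implies |(-5x + 7)/(5x + 6) + 1| < ϵ.
(-5x + 7)/(5x + 6) + 1 = (5(-5x + 7) − (-5)(5x + 6)) / (5(5x + 6)) = 65/(5(5x + 6)).
For x > 0 we have 5x + 6 > 5x, so |(-5x + 7)/(5x + 6) + 1| = 65/(5(5x + 6)) < 65/(5·5x) = (13/5)/x.
Thus |(-5x + 7)/(5x + 6) + 1| < ϵ whenever x > (13/5)/ϵ.
Take N = (13/5)/ϵ. If x > N then |(-5x + 7)/(5x + 6) + 1| < (13/5)/x < ϵ.

N = (13/5)/ϵ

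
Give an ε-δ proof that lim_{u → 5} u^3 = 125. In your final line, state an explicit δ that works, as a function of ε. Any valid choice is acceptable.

δ = min(1, ε/91)

Fix ε > 0. We seek δ > 0 with 0 < |u − 5| < δ ⇒ |u^3 − 125| < ε.
Factor: u^3 − 125 = (u − 5)(u^2 + 5u + 25), so |u^3 − 125| = |u − 5|·|u^2 + 5u + 25|.
Impose δ ≤ 1 so that |u| < 6; then |u^2 + 5u + 25| ≤ 91.
Hence |u^3 − 125| ≤ 91|u − 5|, which is < ε once |u − 5| < ε/91.
Take δ = min(1, ε/91). If 0 < |u − 5| < δ then both bounds hold and |u^3 − 125| ≤ 91|u − 5| < 91·(ε/91) = ε.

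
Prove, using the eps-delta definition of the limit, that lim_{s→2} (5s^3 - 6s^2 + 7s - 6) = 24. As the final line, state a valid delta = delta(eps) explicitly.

Fix eps > 0. We want delta > 0 such that 0 < |s − 2| < delta implies |(5s^3 - 6s^2 + 7s - 6) − 24| < eps.
(5s^3 - 6s^2 + 7s - 6) − 24 = 5s^3 - 6s^2 + 7s - 30 = (s − 2)(5s^2 + 4s + 15).
So |(5s^3 - 6s^2 + 7s - 6) − 24| = |s − 2|·|5s^2 + 4s + 15|.
Require delta ≤ 2. Then |s − 2| < 2 gives |s| < 4, and by the triangle inequality |5s^2 + 4s + 15| ≤ 5·4^2 + 4·4 + 15 = 111.
Hence |(5s^3 - 6s^2 + 7s - 6) − 24| ≤ 111|s − 2| < eps provided |s − 2| < eps/111.
Choosing delta = min(2, eps/111) ensures both conditions, hence |(5s^3 - 6s^2 + 7s - 6) − 24| < eps.

delta = min(2, eps/111)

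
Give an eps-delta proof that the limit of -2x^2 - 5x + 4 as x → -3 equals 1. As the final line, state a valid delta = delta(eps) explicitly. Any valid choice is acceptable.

delta = min(1, eps/9)

Fix eps > 0. We want delta > 0 such that 0 < |x + 3| < delta implies |(-2x^2 - 5x + 4) − 1| < eps.
(-2x^2 - 5x + 4) − 1 = -2x^2 - 5x + 3 = (x + 3)(-2x + 1).
So |(-2x^2 - 5x + 4) − 1| = |x + 3|·|-2x + 1|.
Assume first that |x + 3| < 1, so |x| < 4. Then |-2x + 1| ≤ 2·4 + 1 = 9.
Hence |(-2x^2 - 5x + 4) − 1| ≤ 9|x + 3| < eps provided |x + 3| < eps/9.
Take delta = min(1, eps/9). Then 0 < |x + 3| < delta gives both |x + 3| < 1 and |x + 3| < eps/9, so |(-2x^2 - 5x + 4) − 1| < eps.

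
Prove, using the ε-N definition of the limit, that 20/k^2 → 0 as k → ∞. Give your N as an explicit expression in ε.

Let ε > 0 be given. For k ≥ 1, |20/k^2 − 0| = 20/k^2.
20/k^2 < ε ⇔ k^2 > 20/ε ⇔ k > (20/ε)^{1/2}.
Take N = (20/ε)^{1/2}. Then k > N implies 20/k^2 < ε.

N = (20/ε)^{1/2}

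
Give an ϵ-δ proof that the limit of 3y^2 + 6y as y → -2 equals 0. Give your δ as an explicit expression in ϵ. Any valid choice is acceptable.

Let ϵ > 0. We want δ > 0 such that 0 < |y + 2| < δ implies |(3y^2 + 6y)| < ϵ.
(3y^2 + 6y) = 3y^2 + 6y = (y + 2)(3y).
So |(3y^2 + 6y)| = |y + 2|·|3y|.
Require δ ≤ 2. Then |y + 2| < 2 gives |y| < 4, and by the triangle inequality |3y| ≤ 3·4 = 12.
Hence |(3y^2 + 6y)| ≤ 12|y + 2| < ϵ provided |y + 2| < ϵ/12.
Choosing δ = min(2, ϵ/12) ensures both conditions, hence |(3y^2 + 6y)| < ϵ.

δ = min(2, ϵ/12)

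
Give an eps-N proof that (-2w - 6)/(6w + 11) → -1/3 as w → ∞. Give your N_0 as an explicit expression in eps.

N_0 = (7/18)/eps

Let eps > 0 be given. We seek N_0 > 0 such that w > N_0 implies |(-2w - 6)/(6w + 11) + 1/3| < eps.
(-2w - 6)/(6w + 11) + 1/3 = (6(-2w - 6) − (-2)(6w + 11)) / (6(6w + 11)) = -14/(6(6w + 11)).
For w > 0 we have 6w + 11 > 6w, so |(-2w - 6)/(6w + 11) + 1/3| = 14/(6(6w + 11)) < 14/(6·6w) = (7/18)/w.
Thus |(-2w - 6)/(6w + 11) + 1/3| < eps whenever w > (7/18)/eps.
Take N_0 = (7/18)/eps. If w > N_0 then |(-2w - 6)/(6w + 11) + 1/3| < (7/18)/w < eps.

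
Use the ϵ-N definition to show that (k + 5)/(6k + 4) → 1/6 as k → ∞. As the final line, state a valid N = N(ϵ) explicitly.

N = (13/18)/ϵ

Suppose ϵ > 0. For k ≥ 1, |(k + 5)/(6k + 4) − (1/6)| = |26|/(6(6k + 4)) = 26/(6(6k + 4)).
Since 6k + 4 ≥ 6k for k ≥ 1, this is ≤ 26/(6·6k) = (13/18)/k.
So |(k + 5)/(6k + 4) − (1/6)| < ϵ whenever k > (13/18)/ϵ.
Take N = (13/18)/ϵ. If k > N then |(k + 5)/(6k + 4) − (1/6)| ≤ (13/18)/k < ϵ.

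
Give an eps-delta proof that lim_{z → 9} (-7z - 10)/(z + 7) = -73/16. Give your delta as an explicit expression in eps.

delta = min(8, (128/39)eps)

Fix eps > 0. We want delta > 0 with 0 < |z − 9| < delta ⇒ |(-7z - 10)/(z + 7) + 73/16| < eps.
Combining over a common denominator, (-7z - 10)/(z + 7) + 73/16 = [(-7z - 10)·16 − (-73)·(z + 7)] / [16·(z + 7)] = -39(z − 9) / (16(z + 7)).
So |(-7z - 10)/(z + 7) + 73/16| = 39|z − 9| / (16·|z + 7|).
Require delta ≤ 8, so |z + 7| ≥ |16| − |z − 9| > 16 − 8 = 8.
Hence |(-7z - 10)/(z + 7) + 73/16| < 39|z − 9|/(16·8) = (39/128)|z − 9|, which is < eps once |z − 9| < (128/39)eps.
Take delta = min(8, (128/39)eps). Then 0 < |z − 9| < delta forces both bounds, so |(-7z - 10)/(z + 7) + 73/16| < eps.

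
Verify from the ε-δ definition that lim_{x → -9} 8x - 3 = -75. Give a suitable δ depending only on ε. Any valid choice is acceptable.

Fix ε > 0. We need δ > 0 so that 0 < |x + 9| < δ implies |(8x - 3) + 75| < ε.
|(8x - 3) + 75| = |8x + 72| = 8|x + 9|.
So 8|x + 9| < ε exactly when |x + 9| < ε/8.
Take δ = ε/8. If 0 < |x + 9| < δ then |(8x - 3) + 75| = 8|x + 9| < 8·(ε/8) = ε.

δ = ε/8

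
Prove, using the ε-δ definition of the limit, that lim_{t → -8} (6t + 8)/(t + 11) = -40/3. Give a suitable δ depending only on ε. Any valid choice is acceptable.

δ = min(3/2, (9/116)ε)

Let ε > 0. We want δ > 0 with 0 < |t + 8| < δ ⇒ |(6t + 8)/(t + 11) + 40/3| < ε.
Combining over a common denominator, (6t + 8)/(t + 11) + 40/3 = [(6t + 8)·3 − (-40)·(t + 11)] / [3·(t + 11)] = 58(t + 8) / (3(t + 11)).
So |(6t + 8)/(t + 11) + 40/3| = 58|t + 8| / (3·|t + 11|).
Restrict δ ≤ 3/2. Then |t + 8| < 3/2 gives |t + 11| = |(t + 8) + 3| ≥ 3 − 3/2 = 3/2.
Hence |(6t + 8)/(t + 11) + 40/3| < 58|t + 8|/(3·(3/2)) = (116/9)|t + 8|, which is < ε once |t + 8| < (9/116)ε.
Take δ = min(3/2, (9/116)ε). Then 0 < |t + 8| < δ forces both bounds, so |(6t + 8)/(t + 11) + 40/3| < ε.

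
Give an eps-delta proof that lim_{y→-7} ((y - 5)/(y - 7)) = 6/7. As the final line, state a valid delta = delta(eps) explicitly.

Fix eps > 0. We want delta > 0 with 0 < |y + 7| < delta ⇒ |(y - 5)/(y - 7) − (6/7)| < eps.
Combining over a common denominator, (y - 5)/(y - 7) − (6/7) = [(y - 5)·(-14) − (-12)·(y - 7)] / [(-14)·(y - 7)] = -2(y + 7) / ((-14)(y - 7)).
So |(y - 5)/(y - 7) − (6/7)| = 2|y + 7| / (14·|y − 7|).
Require delta ≤ 7, so |y − 7| ≥ |-14| − |y + 7| > 14 − 7 = 7.
Hence |(y - 5)/(y - 7) − (6/7)| < 2|y + 7|/(14·7) = (1/49)|y + 7|, which is < eps once |y + 7| < 49eps.
Take delta = min(7, 49eps). Then 0 < |y + 7| < delta forces both bounds, so |(y - 5)/(y - 7) − (6/7)| < eps.

delta = min(7, 49eps)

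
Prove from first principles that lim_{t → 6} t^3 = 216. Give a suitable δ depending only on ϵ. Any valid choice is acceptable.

δ = min(1, ϵ/127)

Let ϵ > 0. We seek δ > 0 with 0 < |t − 6| < δ ⇒ |t^3 − 216| < ϵ.
Factor: t^3 − 216 = (t − 6)(t^2 + 6t + 36), so |t^3 − 216| = |t − 6|·|t^2 + 6t + 36|.
Restrict δ ≤ 1. Then |t − 6| < 1 gives |t| < 7, so by the triangle inequality |t^2 + 6t + 36| ≤ 7^2 + 6·7 + 36 = 127.
Hence |t^3 − 216| ≤ 127|t − 6|, which is < ϵ once |t − 6| < ϵ/127.
Take δ = min(1, ϵ/127). If 0 < |t − 6| < δ then both bounds hold and |t^3 − 216| ≤ 127|t − 6| < 127·(ϵ/127) = ϵ.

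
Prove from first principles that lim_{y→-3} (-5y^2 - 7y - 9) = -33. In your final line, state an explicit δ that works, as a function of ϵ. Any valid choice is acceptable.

Fix ϵ > 0. We want δ > 0 such that 0 < |y + 3| < δ implies |(-5y^2 - 7y - 9) + 33| < ϵ.
(-5y^2 - 7y - 9) + 33 = -5y^2 - 7y + 24 = (y + 3)(-5y + 8).
So |(-5y^2 - 7y - 9) + 33| = |y + 3|·|-5y + 8|.
Require δ ≤ 2. Then |y + 3| < 2 gives |y| < 5, and by the triangle inequality |-5y + 8| ≤ 5·5 + 8 = 33.
Hence |(-5y^2 - 7y - 9) + 33| ≤ 33|y + 3| < ϵ provided |y + 3| < ϵ/33.
Take δ = min(2, ϵ/33). Then 0 < |y + 3| < δ gives both |y + 3| < 2 and |y + 3| < ϵ/33, so |(-5y^2 - 7y - 9) + 33| < ϵ.

δ = min(2, ϵ/33)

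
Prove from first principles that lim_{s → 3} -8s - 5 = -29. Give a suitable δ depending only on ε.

δ = ε/8

Fix ε > 0. We need δ > 0 so that 0 < |s − 3| < δ implies |(-8s - 5) + 29| < ε.
|(-8s - 5) + 29| = |-8s + 24| = 8|s − 3|.
So 8|s − 3| < ε exactly when |s − 3| < ε/8.
Take δ = ε/8. If 0 < |s − 3| < δ then |(-8s - 5) + 29| = 8|s − 3| < 8·(ε/8) = ε.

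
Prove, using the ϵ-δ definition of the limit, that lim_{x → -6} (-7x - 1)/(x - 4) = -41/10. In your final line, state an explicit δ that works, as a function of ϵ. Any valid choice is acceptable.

δ = min(5, (50/29)ϵ)

Suppose ϵ > 0. We want δ > 0 with 0 < |x + 6| < δ ⇒ |(-7x - 1)/(x - 4) + 41/10| < ϵ.
Combining over a common denominator, (-7x - 1)/(x - 4) + 41/10 = [(-7x - 1)·(-10) − 41·(x - 4)] / [(-10)·(x - 4)] = 29(x + 6) / ((-10)(x - 4)).
So |(-7x - 1)/(x - 4) + 41/10| = 29|x + 6| / (10·|x − 4|).
Restrict δ ≤ 5. Then |x + 6| < 5 gives |x − 4| = |(x + 6) + (-10)| ≥ 10 − 5 = 5.
Hence |(-7x - 1)/(x - 4) + 41/10| < 29|x + 6|/(10·5) = (29/50)|x + 6|, which is < ϵ once |x + 6| < (50/29)ϵ.
Take δ = min(5, (50/29)ϵ). Then 0 < |x + 6| < δ forces both bounds, so |(-7x - 1)/(x - 4) + 41/10| < ϵ.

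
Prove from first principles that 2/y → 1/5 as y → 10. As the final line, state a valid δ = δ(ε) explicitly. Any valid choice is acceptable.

δ = min(5, 25ε)

Let ε > 0. We seek δ > 0 such that 0 < |y − 10| < δ implies |2/y − (1/5)| < ε.
|2/y − (1/5)| = 2·|10 − y|/(10·|y|) = 2|y − 10|/(10|y|).
Require δ ≤ 5 so that |y| > 10 − 5 = 5, hence 10|y| > 50.
Then |2/y − (1/5)| < 2|y − 10|/50, which is < ε when |y − 10| < 25ε.
Take δ = min(5, 25ε). Then 0 < |y − 10| < δ gives both |y − 10| < 5 and |y − 10| < 25ε, so |2/y − (1/5)| < ε.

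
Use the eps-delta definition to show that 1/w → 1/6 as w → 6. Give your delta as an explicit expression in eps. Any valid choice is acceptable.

delta = min(3, 18eps)

Fix eps > 0. We seek delta > 0 such that 0 < |w − 6| < delta implies |1/w − (1/6)| < eps.
|1/w − (1/6)| = |6 − w|/(6·|w|) = |w − 6|/(6|w|).
Restrict delta ≤ 3. Then |w − 6| < 3 gives |w| > 3, so 6|w| > 18.
Then |1/w − (1/6)| < |w − 6|/18, which is < eps when |w − 6| < 18eps.
Take delta = min(3, 18eps). Then 0 < |w − 6| < delta gives both |w − 6| < 3 and |w − 6| < 18eps, so |1/w − (1/6)| < eps.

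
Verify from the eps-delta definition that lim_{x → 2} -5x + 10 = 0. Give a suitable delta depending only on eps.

Let eps > 0 be given. We need delta > 0 so that 0 < |x − 2| < delta implies |(-5x + 10)| < eps.
|(-5x + 10)| = |-5x + 10| = 5|x − 2|.
Thus it suffices that |x − 2| < eps/5.
Take delta = eps/5. If 0 < |x − 2| < delta then |(-5x + 10)| = 5|x − 2| < 5·(eps/5) = eps.

delta = eps/5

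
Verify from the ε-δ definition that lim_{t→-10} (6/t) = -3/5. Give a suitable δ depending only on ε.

Fix ε > 0. We seek δ > 0 such that 0 < |t + 10| < δ implies |6/t + 3/5| < ε.
|6/t + 3/5| = 6·|-10 − t|/(10·|t|) = 6|t + 10|/(10|t|).
Restrict δ ≤ 5. Then |t + 10| < 5 gives |t| > 5, so 10|t| > 50.
Then |6/t + 3/5| < 6|t + 10|/50, which is < ε when |t + 10| < (25/3)ε.
Take δ = min(5, (25/3)ε). Then 0 < |t + 10| < δ gives both |t + 10| < 5 and |t + 10| < (25/3)ε, so |6/t + 3/5| < ε.

δ = min(5, (25/3)ε)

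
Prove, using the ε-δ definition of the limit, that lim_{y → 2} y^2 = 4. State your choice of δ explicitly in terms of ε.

δ = min(1, ε/5)

Suppose ε > 0. We seek δ > 0 with 0 < |y − 2| < δ ⇒ |y^2 − 4| < ε.
Factor: y^2 − 4 = (y − 2)(y + 2), so |y^2 − 4| = |y − 2|·|y + 2|.
Impose δ ≤ 1 so that |y| < 3; then |y + 2| ≤ 5.
Hence |y^2 − 4| ≤ 5|y − 2|, which is < ε once |y − 2| < ε/5.
Take δ = min(1, ε/5). If 0 < |y − 2| < δ then both bounds hold and |y^2 − 4| ≤ 5|y − 2| < 5·(ε/5) = ε.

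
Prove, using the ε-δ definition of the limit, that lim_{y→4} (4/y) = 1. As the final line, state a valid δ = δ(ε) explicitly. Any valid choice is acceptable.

δ = min(2, 2ε)

Let ε > 0 be given. We seek δ > 0 such that 0 < |y − 4| < δ implies |4/y − 1| < ε.
|4/y − 1| = 4·|4 − y|/(4·|y|) = 4|y − 4|/(4|y|).
Restrict δ ≤ 2. Then |y − 4| < 2 gives |y| > 2, so 4|y| > 8.
Then |4/y − 1| < 4|y − 4|/8, which is < ε when |y − 4| < 2ε.
Take δ = min(2, 2ε). Then 0 < |y − 4| < δ gives both |y − 4| < 2 and |y − 4| < 2ε, so |4/y − 1| < ε.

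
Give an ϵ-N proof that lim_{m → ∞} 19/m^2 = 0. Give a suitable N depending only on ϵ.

Suppose ϵ > 0. For m ≥ 1, |19/m^2 − 0| = 19/m^2.
19/m^2 < ϵ ⇔ m^2 > 19/ϵ ⇔ m > (19/ϵ)^{1/2}.
Take N = (19/ϵ)^{1/2}. Then m > N implies 19/m^2 < ϵ.

N = (19/ϵ)^{1/2}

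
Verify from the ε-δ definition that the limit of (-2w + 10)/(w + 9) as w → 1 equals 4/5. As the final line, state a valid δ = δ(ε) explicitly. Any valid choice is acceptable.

Suppose ε > 0. We want δ > 0 with 0 < |w − 1| < δ ⇒ |(-2w + 10)/(w + 9) − (4/5)| < ε.
Combining over a common denominator, (-2w + 10)/(w + 9) − (4/5) = [(-2w + 10)·10 − 8·(w + 9)] / [10·(w + 9)] = -28(w − 1) / (10(w + 9)).
So |(-2w + 10)/(w + 9) − (4/5)| = 28|w − 1| / (10·|w + 9|).
Restrict δ ≤ 5. Then |w − 1| < 5 gives |w + 9| = |(w − 1) + 10| ≥ 10 − 5 = 5.
Hence |(-2w + 10)/(w + 9) − (4/5)| < 28|w − 1|/(10·5) = (14/25)|w − 1|, which is < ε once |w − 1| < (25/14)ε.
Take δ = min(5, (25/14)ε). Then 0 < |w − 1| < δ forces both bounds, so |(-2w + 10)/(w + 9) − (4/5)| < ε.

δ = min(5, (25/14)ε)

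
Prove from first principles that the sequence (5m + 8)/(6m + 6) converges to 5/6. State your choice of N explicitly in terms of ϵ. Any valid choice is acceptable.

Let ϵ > 0 be given. For m ≥ 1, |(5m + 8)/(6m + 6) − (5/6)| = |18|/(6(6m + 6)) = 18/(6(6m + 6)).
Since 6m + 6 ≥ 6m for m ≥ 1, this is ≤ 18/(6·6m) = (1/2)/m.
So |(5m + 8)/(6m + 6) − (5/6)| < ϵ whenever m > (1/2)/ϵ.
Take N = (1/2)/ϵ. If m > N then |(5m + 8)/(6m + 6) − (5/6)| ≤ (1/2)/m < ϵ.

N = (1/2)/ϵ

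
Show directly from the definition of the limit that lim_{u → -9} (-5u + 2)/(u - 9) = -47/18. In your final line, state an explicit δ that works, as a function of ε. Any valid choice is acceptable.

Fix ε > 0. We want δ > 0 with 0 < |u + 9| < δ ⇒ |(-5u + 2)/(u - 9) + 47/18| < ε.
Combining over a common denominator, (-5u + 2)/(u - 9) + 47/18 = [(-5u + 2)·(-18) − 47·(u - 9)] / [(-18)·(u - 9)] = 43(u + 9) / ((-18)(u - 9)).
So |(-5u + 2)/(u - 9) + 47/18| = 43|u + 9| / (18·|u − 9|).
Restrict δ ≤ 9. Then |u + 9| < 9 gives |u − 9| = |(u + 9) + (-18)| ≥ 18 − 9 = 9.
Hence |(-5u + 2)/(u - 9) + 47/18| < 43|u + 9|/(18·9) = (43/162)|u + 9|, which is < ε once |u + 9| < (162/43)ε.
Take δ = min(9, (162/43)ε). Then 0 < |u + 9| < δ forces both bounds, so |(-5u + 2)/(u - 9) + 47/18| < ε.

δ = min(9, (162/43)ε)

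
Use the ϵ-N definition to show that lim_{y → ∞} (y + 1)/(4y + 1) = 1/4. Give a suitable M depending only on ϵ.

Suppose ϵ > 0. We seek M > 0 such that y > M implies |(y + 1)/(4y + 1) − (1/4)| < ϵ.
(y + 1)/(4y + 1) − (1/4) = (4(y + 1) − (4y + 1)) / (4(4y + 1)) = 3/(4(4y + 1)).
For y > 0 we have 4y + 1 > 4y, so |(y + 1)/(4y + 1) − (1/4)| = 3/(4(4y + 1)) < 3/(4·4y) = (3/16)/y.
Thus |(y + 1)/(4y + 1) − (1/4)| < ϵ whenever y > (3/16)/ϵ.
Take M = (3/16)/ϵ. If y > M then |(y + 1)/(4y + 1) − (1/4)| < (3/16)/y < ϵ.

M = (3/16)/ϵ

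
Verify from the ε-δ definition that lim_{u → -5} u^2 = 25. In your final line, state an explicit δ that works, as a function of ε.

δ = min(2, ε/12)

Let ε > 0 be given. We seek δ > 0 with 0 < |u + 5| < δ ⇒ |u^2 − 25| < ε.
Factor: u^2 − 25 = (u + 5)(u - 5), so |u^2 − 25| = |u + 5|·|u - 5|.
Impose δ ≤ 2 so that |u| < 7; then |u - 5| ≤ 12.
Hence |u^2 − 25| ≤ 12|u + 5|, which is < ε once |u + 5| < ε/12.
Take δ = min(2, ε/12). If 0 < |u + 5| < δ then both bounds hold and |u^2 − 25| ≤ 12|u + 5| < 12·(ε/12) = ε.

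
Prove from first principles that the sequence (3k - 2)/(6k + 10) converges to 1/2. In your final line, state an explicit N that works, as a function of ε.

N = (7/6)/ε

Suppose ε > 0. For k ≥ 1, |(3k - 2)/(6k + 10) − (1/2)| = |-42|/(6(6k + 10)) = 42/(6(6k + 10)).
Since 6k + 10 ≥ 6k for k ≥ 1, this is ≤ 42/(6·6k) = (7/6)/k.
So |(3k - 2)/(6k + 10) − (1/2)| < ε whenever k > (7/6)/ε.
Take N = (7/6)/ε. If k > N then |(3k - 2)/(6k + 10) − (1/2)| ≤ (7/6)/k < ε.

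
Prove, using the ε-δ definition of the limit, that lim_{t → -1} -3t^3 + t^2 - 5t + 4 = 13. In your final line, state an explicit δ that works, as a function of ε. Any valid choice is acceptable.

Let ε > 0. We want δ > 0 such that 0 < |t + 1| < δ implies |(-3t^3 + t^2 - 5t + 4) − 13| < ε.
(-3t^3 + t^2 - 5t + 4) − 13 = -3t^3 + t^2 - 5t - 9 = (t + 1)(-3t^2 + 4t - 9).
So |(-3t^3 + t^2 - 5t + 4) − 13| = |t + 1|·|-3t^2 + 4t - 9|.
Require δ ≤ 1. Then |t + 1| < 1 gives |t| < 2, and by the triangle inequality |-3t^2 + 4t - 9| ≤ 3·2^2 + 4·2 + 9 = 29.
Hence |(-3t^3 + t^2 - 5t + 4) − 13| ≤ 29|t + 1| < ε provided |t + 1| < ε/29.
Choosing δ = min(1, ε/29) ensures both conditions, hence |(-3t^3 + t^2 - 5t + 4) − 13| < ε.

δ = min(1, ε/29)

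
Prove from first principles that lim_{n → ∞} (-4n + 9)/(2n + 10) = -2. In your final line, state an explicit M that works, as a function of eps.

Let eps > 0. For n ≥ 1, |(-4n + 9)/(2n + 10) + 2| = |58|/(2(2n + 10)) = 58/(2(2n + 10)).
Since 2n + 10 ≥ 2n for n ≥ 1, this is ≤ 58/(2·2n) = (29/2)/n.
So |(-4n + 9)/(2n + 10) + 2| < eps whenever n > (29/2)/eps.
Take M = (29/2)/eps. If n > M then |(-4n + 9)/(2n + 10) + 2| ≤ (29/2)/n < eps.

M = (29/2)/eps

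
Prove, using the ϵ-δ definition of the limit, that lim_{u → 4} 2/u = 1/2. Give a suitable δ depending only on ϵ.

δ = min(2, 4ϵ)

Let ϵ > 0. We seek δ > 0 such that 0 < |u − 4| < δ implies |2/u − (1/2)| < ϵ.
|2/u − (1/2)| = 2·|4 − u|/(4·|u|) = 2|u − 4|/(4|u|).
Require δ ≤ 2 so that |u| > 4 − 2 = 2, hence 4|u| > 8.
Then |2/u − (1/2)| < 2|u − 4|/8, which is < ϵ when |u − 4| < 4ϵ.
Take δ = min(2, 4ϵ). Then 0 < |u − 4| < δ gives both |u − 4| < 2 and |u − 4| < 4ϵ, so |2/u − (1/2)| < ϵ.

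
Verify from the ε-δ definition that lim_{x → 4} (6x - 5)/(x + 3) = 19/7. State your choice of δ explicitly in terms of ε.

Let ε > 0 be given. We want δ > 0 with 0 < |x − 4| < δ ⇒ |(6x - 5)/(x + 3) − (19/7)| < ε.
Combining over a common denominator, (6x - 5)/(x + 3) − (19/7) = [(6x - 5)·7 − 19·(x + 3)] / [7·(x + 3)] = 23(x − 4) / (7(x + 3)).
So |(6x - 5)/(x + 3) − (19/7)| = 23|x − 4| / (7·|x + 3|).
Require δ ≤ 7/2, so |x + 3| ≥ |7| − |x − 4| > 7 − 7/2 = 7/2.
Hence |(6x - 5)/(x + 3) − (19/7)| < 23|x − 4|/(7·(7/2)) = (46/49)|x − 4|, which is < ε once |x − 4| < (49/46)ε.
Take δ = min(7/2, (49/46)ε). Then 0 < |x − 4| < δ forces both bounds, so |(6x - 5)/(x + 3) − (19/7)| < ε.

δ = min(7/2, (49/46)ε)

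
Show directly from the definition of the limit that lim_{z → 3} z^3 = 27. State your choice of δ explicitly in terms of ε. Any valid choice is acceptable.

Suppose ε > 0. We seek δ > 0 with 0 < |z − 3| < δ ⇒ |z^3 − 27| < ε.
Factor: z^3 − 27 = (z − 3)(z^2 + 3z + 9), so |z^3 − 27| = |z − 3|·|z^2 + 3z + 9|.
Impose δ ≤ 2 so that |z| < 5; then |z^2 + 3z + 9| ≤ 49.
Hence |z^3 − 27| ≤ 49|z − 3|, which is < ε once |z − 3| < ε/49.
Take δ = min(2, ε/49). If 0 < |z − 3| < δ then both bounds hold and |z^3 − 27| ≤ 49|z − 3| < 49·(ε/49) = ε.

δ = min(2, ε/49)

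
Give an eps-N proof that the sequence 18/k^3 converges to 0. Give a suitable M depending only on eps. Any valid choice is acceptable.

M = (18/eps)^{1/3}

Let eps > 0 be given. For k ≥ 1, |18/k^3 − 0| = 18/k^3.
18/k^3 < eps ⇔ k^3 > 18/eps ⇔ k > (18/eps)^{1/3}.
Take M = (18/eps)^{1/3}. Then k > M implies 18/k^3 < eps.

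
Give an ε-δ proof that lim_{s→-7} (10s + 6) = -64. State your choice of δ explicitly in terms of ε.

Let ε > 0 be given. We need δ > 0 so that 0 < |s + 7| < δ implies |(10s + 6) + 64| < ε.
|(10s + 6) + 64| = |10s + 70| = 10|s + 7|.
So 10|s + 7| < ε exactly when |s + 7| < ε/10.
Take δ = ε/10. If 0 < |s + 7| < δ then |(10s + 6) + 64| = 10|s + 7| < 10·(ε/10) = ε.

δ = ε/10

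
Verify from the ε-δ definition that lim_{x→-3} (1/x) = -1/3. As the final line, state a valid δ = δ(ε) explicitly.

δ = min(3/2, (9/2)ε)

Let ε > 0. We seek δ > 0 such that 0 < |x + 3| < δ implies |1/x + 1/3| < ε.
|1/x + 1/3| = |-3 − x|/(3·|x|) = |x + 3|/(3|x|).
Restrict δ ≤ 3/2. Then |x + 3| < 3/2 gives |x| > 3/2, so 3|x| > 9/2.
Then |1/x + 1/3| < |x + 3|/(9/2), which is < ε when |x + 3| < (9/2)ε.
Take δ = min(3/2, (9/2)ε). Then 0 < |x + 3| < δ gives both |x + 3| < 3/2 and |x + 3| < (9/2)ε, so |1/x + 1/3| < ε.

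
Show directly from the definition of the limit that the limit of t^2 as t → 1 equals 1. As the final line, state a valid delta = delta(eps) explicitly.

Let eps > 0. We seek delta > 0 with 0 < |t − 1| < delta ⇒ |t^2 − 1| < eps.
Factor: t^2 − 1 = (t − 1)(t + 1), so |t^2 − 1| = |t − 1|·|t + 1|.
Impose delta ≤ 1 so that |t| < 2; then |t + 1| ≤ 3.
Hence |t^2 − 1| ≤ 3|t − 1|, which is < eps once |t − 1| < eps/3.
Take delta = min(1, eps/3). If 0 < |t − 1| < delta then both bounds hold and |t^2 − 1| ≤ 3|t − 1| < 3·(eps/3) = eps.

delta = min(1, eps/3)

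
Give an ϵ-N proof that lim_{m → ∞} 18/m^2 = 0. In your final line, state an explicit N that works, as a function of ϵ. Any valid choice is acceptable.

Let ϵ > 0. For m ≥ 1, |18/m^2 − 0| = 18/m^2.
18/m^2 < ϵ ⇔ m^2 > 18/ϵ ⇔ m > (18/ϵ)^{1/2}.
Take N = (18/ϵ)^{1/2}. Then m > N implies 18/m^2 < ϵ.

N = (18/ϵ)^{1/2}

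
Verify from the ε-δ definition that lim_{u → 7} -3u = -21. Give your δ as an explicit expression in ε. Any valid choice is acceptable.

Fix ε > 0. We need δ > 0 so that 0 < |u − 7| < δ implies |(-3u) + 21| < ε.
|(-3u) + 21| = |-3u + 21| = 3|u − 7|.
So 3|u − 7| < ε exactly when |u − 7| < ε/3.
Choosing δ = ε/3 gives |(-3u) + 21| = 3|u − 7| < ε whenever |u − 7| < δ.

δ = ε/3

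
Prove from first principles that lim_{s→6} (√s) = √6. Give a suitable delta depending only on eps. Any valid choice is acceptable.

Fix eps > 0. We want delta > 0 such that 0 < |s − 6| < delta implies |√s − √6| < eps.
Rationalise: √s − √6 = (s − 6)/(√s + √6), so |√s − √6| = |s − 6|/(√s + √6).
Restrict delta ≤ 6 so that |s − 6| < 6 forces s > 0, and then √s + √6 > √6.
Hence |√s − √6| < |s − 6|/√6, which is < eps once |s − 6| < √6·eps.
Take delta = min(6, √6·eps). If 0 < |s − 6| < delta then s > 0 and |√s − √6| < |s − 6|/√6 < eps.

delta = min(6, √6·eps)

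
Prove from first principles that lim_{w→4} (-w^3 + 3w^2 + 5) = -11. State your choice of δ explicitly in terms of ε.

Suppose ε > 0. We want δ > 0 such that 0 < |w − 4| < δ implies |(-w^3 + 3w^2 + 5) + 11| < ε.
(-w^3 + 3w^2 + 5) + 11 = -w^3 + 3w^2 + 16 = (w − 4)(-w^2 - w - 4).
So |(-w^3 + 3w^2 + 5) + 11| = |w − 4|·|-w^2 - w - 4|.
Assume first that |w − 4| < 1, so |w| < 5. Then |-w^2 - w - 4| ≤ 5^2 + 5 + 4 = 34.
Hence |(-w^3 + 3w^2 + 5) + 11| ≤ 34|w − 4| < ε provided |w − 4| < ε/34.
Take δ = min(1, ε/34). Then 0 < |w − 4| < δ gives both |w − 4| < 1 and |w − 4| < ε/34, so |(-w^3 + 3w^2 + 5) + 11| < ε.

δ = min(1, ε/34)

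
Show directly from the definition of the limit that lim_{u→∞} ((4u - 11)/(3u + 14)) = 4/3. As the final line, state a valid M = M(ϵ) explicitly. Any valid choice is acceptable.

M = (89/9)/ϵ

Suppose ϵ > 0. We seek M > 0 such that u > M implies |(4u - 11)/(3u + 14) − (4/3)| < ϵ.
(4u - 11)/(3u + 14) − (4/3) = (3(4u - 11) − 4(3u + 14)) / (3(3u + 14)) = -89/(3(3u + 14)).
For u > 0 we have 3u + 14 > 3u, so |(4u - 11)/(3u + 14) − (4/3)| = 89/(3(3u + 14)) < 89/(3·3u) = (89/9)/u.
Thus |(4u - 11)/(3u + 14) − (4/3)| < ϵ whenever u > (89/9)/ϵ.
Take M = (89/9)/ϵ. If u > M then |(4u - 11)/(3u + 14) − (4/3)| < (89/9)/u < ϵ.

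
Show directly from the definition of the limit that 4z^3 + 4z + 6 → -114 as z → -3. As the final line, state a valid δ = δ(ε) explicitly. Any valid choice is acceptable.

δ = min(1, ε/152)

Let ε > 0. We want δ > 0 such that 0 < |z + 3| < δ implies |(4z^3 + 4z + 6) + 114| < ε.
(4z^3 + 4z + 6) + 114 = 4z^3 + 4z + 120 = (z + 3)(4z^2 - 12z + 40).
So |(4z^3 + 4z + 6) + 114| = |z + 3|·|4z^2 - 12z + 40|.
Require δ ≤ 1. Then |z + 3| < 1 gives |z| < 4, and by the triangle inequality |4z^2 - 12z + 40| ≤ 4·4^2 + 12·4 + 40 = 152.
Hence |(4z^3 + 4z + 6) + 114| ≤ 152|z + 3| < ε provided |z + 3| < ε/152.
Choosing δ = min(1, ε/152) ensures both conditions, hence |(4z^3 + 4z + 6) + 114| < ε.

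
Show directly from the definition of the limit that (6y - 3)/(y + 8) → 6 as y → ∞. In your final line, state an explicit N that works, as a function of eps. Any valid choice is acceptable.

Suppose eps > 0. We seek N > 0 such that y > N implies |(6y - 3)/(y + 8) − 6| < eps.
(6y - 3)/(y + 8) − 6 = ((6y - 3) − 6(y + 8)) / ((y + 8)) = -51/((y + 8)).
For y > 0 we have y + 8 > y, so |(6y - 3)/(y + 8) − 6| = 51/((y + 8)) < 51/(y) = 51/y.
Thus |(6y - 3)/(y + 8) − 6| < eps whenever y > 51/eps.
Take N = 51/eps. If y > N then |(6y - 3)/(y + 8) − 6| < 51/y < eps.

N = 51/eps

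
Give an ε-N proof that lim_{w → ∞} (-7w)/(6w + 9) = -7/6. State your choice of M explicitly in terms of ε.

Suppose ε > 0. We seek M > 0 such that w > M implies |(-7w)/(6w + 9) + 7/6| < ε.
(-7w)/(6w + 9) + 7/6 = (6(-7w) − (-7)(6w + 9)) / (6(6w + 9)) = 63/(6(6w + 9)).
For w > 0 we have 6w + 9 > 6w, so |(-7w)/(6w + 9) + 7/6| = 63/(6(6w + 9)) < 63/(6·6w) = (7/4)/w.
Thus |(-7w)/(6w + 9) + 7/6| < ε whenever w > (7/4)/ε.
Take M = (7/4)/ε. If w > M then |(-7w)/(6w + 9) + 7/6| < (7/4)/w < ε.

M = (7/4)/ε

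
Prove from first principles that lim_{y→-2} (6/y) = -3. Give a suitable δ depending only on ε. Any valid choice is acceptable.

δ = min(1, (1/3)ε)

Let ε > 0. We seek δ > 0 such that 0 < |y + 2| < δ implies |6/y + 3| < ε.
|6/y + 3| = 6·|-2 − y|/(2·|y|) = 6|y + 2|/(2|y|).
Restrict δ ≤ 1. Then |y + 2| < 1 gives |y| > 1, so 2|y| > 2.
Then |6/y + 3| < 6|y + 2|/2, which is < ε when |y + 2| < (1/3)ε.
Take δ = min(1, (1/3)ε). Then 0 < |y + 2| < δ gives both |y + 2| < 1 and |y + 2| < (1/3)ε, so |6/y + 3| < ε.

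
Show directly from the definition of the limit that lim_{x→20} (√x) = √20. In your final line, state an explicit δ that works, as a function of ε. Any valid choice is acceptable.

Suppose ε > 0. We want δ > 0 such that 0 < |x − 20| < δ implies |√x − √20| < ε.
Multiplying by the conjugate, |√x − √20| = |x − 20|/(√x + √20).
Restrict δ ≤ 20 so that |x − 20| < 20 forces x > 0, and then √x + √20 > √20.
Hence |√x − √20| < |x − 20|/√20, which is < ε once |x − 20| < √20·ε.
Take δ = min(20, √20·ε). If 0 < |x − 20| < δ then x > 0 and |√x − √20| < |x − 20|/√20 < ε.

δ = min(20, √20·ε)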